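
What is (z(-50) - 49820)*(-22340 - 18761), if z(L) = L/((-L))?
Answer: 2047692921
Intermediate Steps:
z(L) = -1 (z(L) = L*(-1/L) = -1)
(z(-50) - 49820)*(-22340 - 18761) = (-1 - 49820)*(-22340 - 18761) = -49821*(-41101) = 2047692921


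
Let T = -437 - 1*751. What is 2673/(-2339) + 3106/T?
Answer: -5220229/1389366 ≈ -3.7573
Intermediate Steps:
T = -1188 (T = -437 - 751 = -1188)
2673/(-2339) + 3106/T = 2673/(-2339) + 3106/(-1188) = 2673*(-1/2339) + 3106*(-1/1188) = -2673/2339 - 1553/594 = -5220229/1389366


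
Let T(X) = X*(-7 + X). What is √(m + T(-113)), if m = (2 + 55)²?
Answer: √16809 ≈ 129.65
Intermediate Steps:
m = 3249 (m = 57² = 3249)
√(m + T(-113)) = √(3249 - 113*(-7 - 113)) = √(3249 - 113*(-120)) = √(3249 + 13560) = √16809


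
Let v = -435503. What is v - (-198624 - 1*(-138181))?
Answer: -375060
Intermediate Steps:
v - (-198624 - 1*(-138181)) = -435503 - (-198624 - 1*(-138181)) = -435503 - (-198624 + 138181) = -435503 - 1*(-60443) = -435503 + 60443 = -375060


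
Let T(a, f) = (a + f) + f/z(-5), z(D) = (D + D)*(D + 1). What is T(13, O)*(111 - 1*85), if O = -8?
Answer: 624/5 ≈ 124.80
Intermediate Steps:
z(D) = 2*D*(1 + D) (z(D) = (2*D)*(1 + D) = 2*D*(1 + D))
T(a, f) = a + 41*f/40 (T(a, f) = (a + f) + f/((2*(-5)*(1 - 5))) = (a + f) + f/((2*(-5)*(-4))) = (a + f) + f/40 = a + 41*f/40)
T(13, O)*(111 - 1*85) = (13 + (41/40)*(-8))*(111 - 1*85) = (13 - 41/5)*(111 - 85) = (24/5)*26 = 624/5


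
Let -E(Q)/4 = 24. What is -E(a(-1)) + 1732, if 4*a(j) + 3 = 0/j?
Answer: 1828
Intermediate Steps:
a(j) = -¾ (a(j) = -¾ + (0/j)/4 = -¾ + (¼)*0 = -¾ + 0 = -¾)
E(Q) = -96 (E(Q) = -4*24 = -96)
-E(a(-1)) + 1732 = -1*(-96) + 1732 = 96 + 1732 = 1828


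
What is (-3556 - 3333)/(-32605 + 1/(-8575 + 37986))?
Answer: 202612379/958945654 ≈ 0.21129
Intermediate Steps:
(-3556 - 3333)/(-32605 + 1/(-8575 + 37986)) = -6889/(-32605 + 1/29411) = -6889/(-958945654/29411) = -6889*(-29411/958945654) = 202612379/958945654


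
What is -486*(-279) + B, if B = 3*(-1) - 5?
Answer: 135586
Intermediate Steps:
B = -8 (B = -3 - 5 = -8)
-486*(-279) + B = -486*(-279) - 8 = 135594 - 8 = 135586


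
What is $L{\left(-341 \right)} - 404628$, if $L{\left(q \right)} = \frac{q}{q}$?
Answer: $-404627$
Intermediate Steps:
$L{\left(q \right)} = 1$
$L{\left(-341 \right)} - 404628 = 1 - 404628 = -404627$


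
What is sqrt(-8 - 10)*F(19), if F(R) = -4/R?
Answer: -12*I*sqrt(2)/19 ≈ -0.89319*I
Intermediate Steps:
sqrt(-8 - 10)*F(19) = sqrt(-8 - 10)*(-4/19) = sqrt(-18)*(-4*1/19) = (3*I*sqrt(2))*(-4/19) = -12*I*sqrt(2)/19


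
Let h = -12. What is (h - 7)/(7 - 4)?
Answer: -19/3 ≈ -6.3333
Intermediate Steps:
(h - 7)/(7 - 4) = (-12 - 7)/(7 - 4) = -19/3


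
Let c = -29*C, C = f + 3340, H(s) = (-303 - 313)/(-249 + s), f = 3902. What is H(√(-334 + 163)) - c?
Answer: 98919640/471 + 14*I*√19/471 ≈ 2.1002e+5 + 0.12956*I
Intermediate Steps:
H(s) = -616/(-249 + s)
C = 7242 (C = 3902 + 3340 = 7242)
c = -210018 (c = -29*7242 = -210018)
H(√(-334 + 163)) - c = -616/(-249 + √(-334 + 163)) - 1*(-210018) = -616/(-249 + √(-171)) + 210018 = -616/(-249 + 3*I*√19) + 210018 = 210018 - 616/(-249 + 3*I*√19)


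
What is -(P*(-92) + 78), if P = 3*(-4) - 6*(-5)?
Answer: 1578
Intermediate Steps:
P = 18 (P = -12 + 30 = 18)
-(P*(-92) + 78) = -(18*(-92) + 78) = -(-1656 + 78) = -1*(-1578) = 1578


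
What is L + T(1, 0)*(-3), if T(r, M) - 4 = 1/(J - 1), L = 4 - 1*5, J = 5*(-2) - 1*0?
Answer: -140/11 ≈ -12.727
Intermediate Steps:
J = -10 (J = -10 + 0 = -10)
L = -1 (L = 4 - 5 = -1)
T(r, M) = 43/11 (T(r, M) = 4 + 1/(-10 - 1) = 4 + 1/(-11) = 4 - 1/11 = 43/11)
L + T(1, 0)*(-3) = -1 + (43/11)*(-3) = -1 - 129/11 = -140/11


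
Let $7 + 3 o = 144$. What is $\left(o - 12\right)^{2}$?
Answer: $\frac{10201}{9} \approx 1133.4$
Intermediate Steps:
$o = \frac{137}{3}$ ($o = - \frac{7}{3} + \frac{1}{3} \cdot 144 = - \frac{7}{3} + 48 = \frac{137}{3} \approx 45.667$)
$\left(o - 12\right)^{2} = \left(\frac{137}{3} - 12\right)^{2} = \left(\frac{101}{3}\right)^{2} = \frac{10201}{9}$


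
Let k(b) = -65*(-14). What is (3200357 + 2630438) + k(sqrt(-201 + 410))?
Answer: 5831705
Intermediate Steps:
k(b) = 910
(3200357 + 2630438) + k(sqrt(-201 + 410)) = (3200357 + 2630438) + 910 = 5830795 + 910 = 5831705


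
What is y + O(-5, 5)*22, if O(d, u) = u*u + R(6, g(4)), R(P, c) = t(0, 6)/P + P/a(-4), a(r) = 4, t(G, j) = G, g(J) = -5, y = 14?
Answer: 597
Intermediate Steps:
R(P, c) = P/4 (R(P, c) = 0/P + P/4 = 0 + P*(1/4) = 0 + P/4 = P/4)
O(d, u) = 3/2 + u**2 (O(d, u) = u*u + (1/4)*6 = u**2 + 3/2 = 3/2 + u**2)
y + O(-5, 5)*22 = 14 + (3/2 + 5**2)*22 = 14 + (3/2 + 25)*22 = 14 + (53/2)*22 = 14 + 583 = 597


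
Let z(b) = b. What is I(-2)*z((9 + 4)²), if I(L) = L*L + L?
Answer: 338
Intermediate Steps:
I(L) = L + L² (I(L) = L² + L = L + L²)
I(-2)*z((9 + 4)²) = (-2*(1 - 2))*(9 + 4)² = -2*(-1)*13² = 2*169 = 338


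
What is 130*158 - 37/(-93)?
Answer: 1910257/93 ≈ 20540.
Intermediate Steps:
130*158 - 37/(-93) = 20540 - 37*(-1/93) = 20540 + 37/93 = 1910257/93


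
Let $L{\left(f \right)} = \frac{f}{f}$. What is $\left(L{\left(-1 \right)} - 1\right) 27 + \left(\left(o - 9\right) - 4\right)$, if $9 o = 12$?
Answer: $- \frac{35}{3} \approx -11.667$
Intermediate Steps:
$o = \frac{4}{3}$ ($o = \frac{1}{9} \cdot 12 = \frac{4}{3} \approx 1.3333$)
$L{\left(f \right)} = 1$
$\left(L{\left(-1 \right)} - 1\right) 27 + \left(\left(o - 9\right) - 4\right) = \left(1 - 1\right) 27 + \left(\left(\frac{4}{3} - 9\right) - 4\right) = \left(1 - 1\right) 27 - \frac{35}{3} = 0 \cdot 27 - \frac{35}{3} = 0 - \frac{35}{3} = - \frac{35}{3}$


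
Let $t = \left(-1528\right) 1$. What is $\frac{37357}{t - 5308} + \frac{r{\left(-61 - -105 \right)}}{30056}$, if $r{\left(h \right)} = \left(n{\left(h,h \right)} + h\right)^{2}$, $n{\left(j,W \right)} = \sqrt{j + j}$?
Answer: $- \frac{138620741}{25682852} + \frac{22 \sqrt{22}}{3757} \approx -5.3699$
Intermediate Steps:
$t = -1528$
$n{\left(j,W \right)} = \sqrt{2} \sqrt{j}$ ($n{\left(j,W \right)} = \sqrt{2 j} = \sqrt{2} \sqrt{j}$)
$r{\left(h \right)} = \left(h + \sqrt{2} \sqrt{h}\right)^{2}$ ($r{\left(h \right)} = \left(\sqrt{2} \sqrt{h} + h\right)^{2} = \left(h + \sqrt{2} \sqrt{h}\right)^{2}$)
$\frac{37357}{t - 5308} + \frac{r{\left(-61 - -105 \right)}}{30056} = \frac{37357}{-1528 - 5308} + \frac{\left(\left(-61 - -105\right) + \sqrt{2} \sqrt{-61 - -105}\right)^{2}}{30056} = \frac{37357}{-1528 - 5308} + \left(\left(-61 + 105\right) + \sqrt{2} \sqrt{-61 + 105}\right)^{2} \cdot \frac{1}{30056} = \frac{37357}{-6836} + \left(44 + \sqrt{2} \sqrt{44}\right)^{2} \cdot \frac{1}{30056} = 37357 \left(- \frac{1}{6836}\right) + \left(44 + \sqrt{2} \cdot 2 \sqrt{11}\right)^{2} \cdot \frac{1}{30056} = - \frac{37357}{6836} + \left(44 + 2 \sqrt{22}\right)^{2} \cdot \frac{1}{30056} = - \frac{37357}{6836} + \frac{\left(44 + 2 \sqrt{22}\right)^{2}}{30056}$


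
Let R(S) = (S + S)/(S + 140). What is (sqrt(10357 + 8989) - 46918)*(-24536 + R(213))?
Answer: 406346569876/353 - 8660782*sqrt(19346)/353 ≈ 1.1477e+9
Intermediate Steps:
R(S) = 2*S/(140 + S) (R(S) = (2*S)/(140 + S) = 2*S/(140 + S))
(sqrt(10357 + 8989) - 46918)*(-24536 + R(213)) = (sqrt(10357 + 8989) - 46918)*(-24536 + 2*213/(140 + 213)) = (sqrt(19346) - 46918)*(-24536 + 2*213/353) = (-46918 + sqrt(19346))*(-24536 + 2*213*(1/353)) = (-46918 + sqrt(19346))*(-24536 + 426/353) = (-46918 + sqrt(19346))*(-8660782/353) = 406346569876/353 - 8660782*sqrt(19346)/353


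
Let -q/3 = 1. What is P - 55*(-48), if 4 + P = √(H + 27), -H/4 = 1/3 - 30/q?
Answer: 2636 + I*√129/3 ≈ 2636.0 + 3.7859*I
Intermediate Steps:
q = -3 (q = -3*1 = -3)
H = -124/3 (H = -4*(1/3 - 30/(-3)) = -4*(1*(⅓) - 30*(-⅓)) = -4*(⅓ + 10) = -4*31/3 = -124/3 ≈ -41.333)
P = -4 + I*√129/3 (P = -4 + √(-124/3 + 27) = -4 + √(-43/3) = -4 + I*√129/3 ≈ -4.0 + 3.7859*I)
P - 55*(-48) = (-4 + I*√129/3) - 55*(-48) = (-4 + I*√129/3) + 2640 = 2636 + I*√129/3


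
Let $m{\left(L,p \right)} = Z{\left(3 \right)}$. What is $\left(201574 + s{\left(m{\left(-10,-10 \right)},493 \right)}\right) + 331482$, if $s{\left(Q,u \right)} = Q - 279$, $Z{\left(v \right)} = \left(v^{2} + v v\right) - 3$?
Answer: $532792$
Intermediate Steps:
$Z{\left(v \right)} = -3 + 2 v^{2}$ ($Z{\left(v \right)} = \left(v^{2} + v^{2}\right) - 3 = 2 v^{2} - 3 = -3 + 2 v^{2}$)
$m{\left(L,p \right)} = 15$ ($m{\left(L,p \right)} = -3 + 2 \cdot 3^{2} = -3 + 2 \cdot 9 = -3 + 18 = 15$)
$s{\left(Q,u \right)} = -279 + Q$
$\left(201574 + s{\left(m{\left(-10,-10 \right)},493 \right)}\right) + 331482 = \left(201574 + \left(-279 + 15\right)\right) + 331482 = \left(201574 - 264\right) + 331482 = 201310 + 331482 = 532792$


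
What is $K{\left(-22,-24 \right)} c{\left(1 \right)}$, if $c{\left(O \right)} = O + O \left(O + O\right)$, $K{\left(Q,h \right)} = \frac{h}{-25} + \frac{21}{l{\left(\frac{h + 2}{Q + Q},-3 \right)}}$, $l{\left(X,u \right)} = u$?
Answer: $- \frac{453}{25} \approx -18.12$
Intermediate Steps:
$K{\left(Q,h \right)} = -7 - \frac{h}{25}$ ($K{\left(Q,h \right)} = \frac{h}{-25} + \frac{21}{-3} = h \left(- \frac{1}{25}\right) + 21 \left(- \frac{1}{3}\right) = - \frac{h}{25} - 7 = -7 - \frac{h}{25}$)
$c{\left(O \right)} = O + 2 O^{2}$ ($c{\left(O \right)} = O + O 2 O = O + 2 O^{2}$)
$K{\left(-22,-24 \right)} c{\left(1 \right)} = \left(-7 - - \frac{24}{25}\right) 1 \left(1 + 2 \cdot 1\right) = \left(-7 + \frac{24}{25}\right) 1 \left(1 + 2\right) = - \frac{151 \cdot 1 \cdot 3}{25} = \left(- \frac{151}{25}\right) 3 = - \frac{453}{25}$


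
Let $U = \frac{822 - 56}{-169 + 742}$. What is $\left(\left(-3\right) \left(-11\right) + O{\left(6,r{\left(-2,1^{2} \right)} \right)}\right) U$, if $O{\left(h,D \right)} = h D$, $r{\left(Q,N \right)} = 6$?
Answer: $\frac{17618}{191} \approx 92.241$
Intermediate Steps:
$U = \frac{766}{573} \approx 1.3368$
$O{\left(h,D \right)} = D h$
$\left(\left(-3\right) \left(-11\right) + O{\left(6,r{\left(-2,1^{2} \right)} \right)}\right) U = \left(\left(-3\right) \left(-11\right) + 6 \cdot 6\right) \frac{766}{573} = \left(33 + 36\right) \frac{766}{573} = 69 \cdot \frac{766}{573} = \frac{17618}{191}$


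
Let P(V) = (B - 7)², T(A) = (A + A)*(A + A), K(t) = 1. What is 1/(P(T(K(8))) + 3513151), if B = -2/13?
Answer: 169/593731168 ≈ 2.8464e-7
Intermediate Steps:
B = -2/13 (B = -2*1/13 = -2/13 ≈ -0.15385)
T(A) = 4*A² (T(A) = (2*A)*(2*A) = 4*A²)
P(V) = 8649/169 (P(V) = (-2/13 - 7)² = (-93/13)² = 8649/169)
1/(P(T(K(8))) + 3513151) = 1/(8649/169 + 3513151) = 1/(593731168/169) = 169/593731168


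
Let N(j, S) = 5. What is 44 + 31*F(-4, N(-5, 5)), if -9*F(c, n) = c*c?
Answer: -100/9 ≈ -11.111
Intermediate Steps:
F(c, n) = -c²/9 (F(c, n) = -c*c/9 = -c²/9)
44 + 31*F(-4, N(-5, 5)) = 44 + 31*(-⅑*(-4)²) = 44 + 31*(-⅑*16) = 44 + 31*(-16/9) = 44 - 496/9 = -100/9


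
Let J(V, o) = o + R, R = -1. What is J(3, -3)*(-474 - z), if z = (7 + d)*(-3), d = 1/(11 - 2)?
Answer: 5432/3 ≈ 1810.7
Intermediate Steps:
d = 1/9 ≈ 0.11111
z = -64/3 (z = (7 + 1/9)*(-3) = (64/9)*(-3) = -64/3 ≈ -21.333)
J(V, o) = -1 + o (J(V, o) = o - 1 = -1 + o)
J(3, -3)*(-474 - z) = (-1 - 3)*(-474 - 1*(-64/3)) = -4*(-474 + 64/3) = -4*(-1358/3) = 5432/3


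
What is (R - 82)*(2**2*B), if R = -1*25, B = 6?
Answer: -2568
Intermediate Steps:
R = -25
(R - 82)*(2**2*B) = (-25 - 82)*(2**2*6) = -428*6 = -107*24 = -2568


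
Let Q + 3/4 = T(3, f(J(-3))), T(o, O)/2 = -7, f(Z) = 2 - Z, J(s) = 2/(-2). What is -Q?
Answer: 59/4 ≈ 14.750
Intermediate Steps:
J(s) = -1 (J(s) = 2*(-½) = -1)
T(o, O) = -14 (T(o, O) = 2*(-7) = -14)
Q = -59/4 (Q = -¾ - 14 = -59/4 ≈ -14.750)
-Q = -1*(-59/4) = 59/4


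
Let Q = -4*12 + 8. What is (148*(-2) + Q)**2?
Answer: 112896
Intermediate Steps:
Q = -40 (Q = -48 + 8 = -40)
(148*(-2) + Q)**2 = (148*(-2) - 40)**2 = (-296 - 40)**2 = (-336)**2 = 112896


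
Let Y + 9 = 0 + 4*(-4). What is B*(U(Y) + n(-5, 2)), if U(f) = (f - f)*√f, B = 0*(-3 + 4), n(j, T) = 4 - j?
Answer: 0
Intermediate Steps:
Y = -25 (Y = -9 + (0 + 4*(-4)) = -9 + (0 - 16) = -9 - 16 = -25)
B = 0 (B = 0*1 = 0)
U(f) = 0 (U(f) = 0*√f = 0)
B*(U(Y) + n(-5, 2)) = 0*(0 + (4 - 1*(-5))) = 0*(0 + (4 + 5)) = 0*(0 + 9) = 0*9 = 0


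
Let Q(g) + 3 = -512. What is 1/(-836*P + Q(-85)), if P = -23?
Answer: 1/18713 ≈ 5.3439e-5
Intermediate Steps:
Q(g) = -515 (Q(g) = -3 - 512 = -515)
1/(-836*P + Q(-85)) = 1/(-836*(-23) - 515) = 1/(19228 - 515) = 1/18713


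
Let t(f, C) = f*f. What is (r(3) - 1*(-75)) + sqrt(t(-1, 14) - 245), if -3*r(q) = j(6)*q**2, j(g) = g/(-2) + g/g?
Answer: 81 + 2*I*sqrt(61) ≈ 81.0 + 15.62*I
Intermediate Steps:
j(g) = 1 - g/2 (j(g) = g*(-1/2) + 1 = -g/2 + 1 = 1 - g/2)
r(q) = 2*q**2/3 (r(q) = -(1 - 1/2*6)*q**2/3 = -(1 - 3)*q**2/3 = -(-2)*q**2/3 = 2*q**2/3)
t(f, C) = f**2
(r(3) - 1*(-75)) + sqrt(t(-1, 14) - 245) = ((2/3)*3**2 - 1*(-75)) + sqrt((-1)**2 - 245) = ((2/3)*9 + 75) + sqrt(1 - 245) = (6 + 75) + sqrt(-244) = 81 + 2*I*sqrt(61)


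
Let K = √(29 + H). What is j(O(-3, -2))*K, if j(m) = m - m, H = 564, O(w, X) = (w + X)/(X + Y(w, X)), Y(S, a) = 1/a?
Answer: 0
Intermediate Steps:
O(w, X) = (X + w)/(X + 1/X) (O(w, X) = (w + X)/(X + 1/X) = (X + w)/(X + 1/X))
j(m) = 0
K = √593 (K = √(29 + 564) = √593 ≈ 24.352)
j(O(-3, -2))*K = 0*√593 = 0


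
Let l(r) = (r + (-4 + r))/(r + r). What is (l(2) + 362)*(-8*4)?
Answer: -11584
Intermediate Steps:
l(r) = (-4 + 2*r)/(2*r) (l(r) = (-4 + 2*r)/((2*r)) = (-4 + 2*r)*(1/(2*r)) = (-4 + 2*r)/(2*r))
(l(2) + 362)*(-8*4) = ((-2 + 2)/2 + 362)*(-8*4) = ((½)*0 + 362)*(-32) = (0 + 362)*(-32) = 362*(-32) = -11584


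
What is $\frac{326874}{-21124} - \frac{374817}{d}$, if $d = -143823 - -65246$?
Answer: $- \frac{8883571995}{829930274} \approx -10.704$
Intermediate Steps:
$d = -78577$ ($d = -143823 + 65246 = -78577$)
$\frac{326874}{-21124} - \frac{374817}{d} = \frac{326874}{-21124} - \frac{374817}{-78577} = 326874 \left(- \frac{1}{21124}\right) - - \frac{374817}{78577} = - \frac{163437}{10562} + \frac{374817}{78577} = - \frac{8883571995}{829930274}$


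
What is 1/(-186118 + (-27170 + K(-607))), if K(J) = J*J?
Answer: 1/155161 ≈ 6.4449e-6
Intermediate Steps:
K(J) = J²
1/(-186118 + (-27170 + K(-607))) = 1/(-186118 + (-27170 + (-607)²)) = 1/(-186118 + (-27170 + 368449)) = 1/(-186118 + 341279) = 1/155161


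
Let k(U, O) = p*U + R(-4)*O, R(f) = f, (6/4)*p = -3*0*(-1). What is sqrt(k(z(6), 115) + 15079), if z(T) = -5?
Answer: sqrt(14619) ≈ 120.91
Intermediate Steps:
p = 0 (p = 2*(-3*0*(-1))/3 = 2*(0*(-1))/3 = (2/3)*0 = 0)
k(U, O) = -4*O (k(U, O) = 0*U - 4*O = 0 - 4*O = -4*O)
sqrt(k(z(6), 115) + 15079) = sqrt(-4*115 + 15079) = sqrt(-460 + 15079) = sqrt(14619)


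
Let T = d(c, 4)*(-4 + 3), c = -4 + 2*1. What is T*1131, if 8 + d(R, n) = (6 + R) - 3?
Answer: 7917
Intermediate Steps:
c = -2 (c = -4 + 2 = -2)
d(R, n) = -5 + R (d(R, n) = -8 + ((6 + R) - 3) = -8 + (3 + R) = -5 + R)
T = 7 (T = (-5 - 2)*(-4 + 3) = -7*(-1) = 7)
T*1131 = 7*1131 = 7917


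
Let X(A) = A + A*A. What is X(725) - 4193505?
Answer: -3667155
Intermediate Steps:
X(A) = A + A**2
X(725) - 4193505 = 725*(1 + 725) - 4193505 = 725*726 - 4193505 = 526350 - 4193505 = -3667155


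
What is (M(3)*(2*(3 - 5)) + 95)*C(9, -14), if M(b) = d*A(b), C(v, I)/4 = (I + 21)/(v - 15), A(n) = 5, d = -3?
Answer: -2170/3 ≈ -723.33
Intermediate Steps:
C(v, I) = 4*(21 + I)/(-15 + v) (C(v, I) = 4*((I + 21)/(v - 15)) = 4*((21 + I)/(-15 + v)) = 4*(21 + I)/(-15 + v))
M(b) = -15 (M(b) = -3*5 = -15)
(M(3)*(2*(3 - 5)) + 95)*C(9, -14) = (-30*(3 - 5) + 95)*(4*(21 - 14)/(-15 + 9)) = (-30*(-2) + 95)*(4*7/(-6)) = (-15*(-4) + 95)*(4*(-⅙)*7) = (60 + 95)*(-14/3) = 155*(-14/3) = -2170/3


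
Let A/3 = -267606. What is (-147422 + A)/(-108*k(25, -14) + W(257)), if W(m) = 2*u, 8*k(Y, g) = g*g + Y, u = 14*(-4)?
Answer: 1900480/6191 ≈ 306.97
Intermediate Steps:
A = -802818 (A = 3*(-267606) = -802818)
u = -56
k(Y, g) = Y/8 + g²/8 (k(Y, g) = (g*g + Y)/8 = (g² + Y)/8 = (Y + g²)/8 = Y/8 + g²/8)
W(m) = -112 (W(m) = 2*(-56) = -112)
(-147422 + A)/(-108*k(25, -14) + W(257)) = (-147422 - 802818)/(-108*((⅛)*25 + (⅛)*(-14)²) - 112) = -950240/(-108*(25/8 + (⅛)*196) - 112) = -950240/(-108*(25/8 + 49/2) - 112) = -950240/(-108*221/8 - 112) = -950240/(-5967/2 - 112) = -950240/(-6191/2) = -950240*(-2/6191) = 1900480/6191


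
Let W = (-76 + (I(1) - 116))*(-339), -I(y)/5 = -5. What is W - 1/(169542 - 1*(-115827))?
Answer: 16155595196/285369 ≈ 56613.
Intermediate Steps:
I(y) = 25 (I(y) = -5*(-5) = 25)
W = 56613 (W = (-76 + (25 - 116))*(-339) = (-76 - 91)*(-339) = -167*(-339) = 56613)
W - 1/(169542 - 1*(-115827)) = 56613 - 1/(169542 - 1*(-115827)) = 56613 - 1/(169542 + 115827) = 56613 - 1/285369 = 16155595196/285369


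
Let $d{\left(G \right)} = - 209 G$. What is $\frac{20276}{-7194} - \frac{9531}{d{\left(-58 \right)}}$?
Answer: $- \frac{14288713}{3963894} \approx -3.6047$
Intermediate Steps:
$\frac{20276}{-7194} - \frac{9531}{d{\left(-58 \right)}} = \frac{20276}{-7194} - \frac{9531}{\left(-209\right) \left(-58\right)} = 20276 \left(- \frac{1}{7194}\right) - \frac{9531}{12122} = - \frac{10138}{3597} - \frac{9531}{12122} = - \frac{14288713}{3963894}$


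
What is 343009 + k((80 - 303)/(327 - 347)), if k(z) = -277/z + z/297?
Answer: 454323723709/1324620 ≈ 3.4298e+5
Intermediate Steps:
k(z) = -277/z + z/297 (k(z) = -277/z + z*(1/297) = -277/z + z/297)
343009 + k((80 - 303)/(327 - 347)) = 343009 + (-277*(327 - 347)/(80 - 303) + ((80 - 303)/(327 - 347))/297) = 343009 + (-277/((-223/(-20))) + (-223/(-20))/297) = 343009 + (-277/((-223*(-1/20))) + (-223*(-1/20))/297) = 343009 + (-277/223/20 + (1/297)*(223/20)) = 343009 + (-277*20/223 + 223/5940) = 343009 + (-5540/223 + 223/5940) = 343009 - 32857871/1324620 = 454323723709/1324620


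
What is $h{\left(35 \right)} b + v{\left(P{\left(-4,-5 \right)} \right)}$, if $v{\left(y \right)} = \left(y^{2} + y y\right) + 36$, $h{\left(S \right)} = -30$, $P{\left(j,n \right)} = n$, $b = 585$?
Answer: $-17464$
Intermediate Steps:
$v{\left(y \right)} = 36 + 2 y^{2}$ ($v{\left(y \right)} = \left(y^{2} + y^{2}\right) + 36 = 2 y^{2} + 36 = 36 + 2 y^{2}$)
$h{\left(35 \right)} b + v{\left(P{\left(-4,-5 \right)} \right)} = \left(-30\right) 585 + \left(36 + 2 \left(-5\right)^{2}\right) = -17550 + \left(36 + 2 \cdot 25\right) = -17550 + \left(36 + 50\right) = -17550 + 86 = -17464$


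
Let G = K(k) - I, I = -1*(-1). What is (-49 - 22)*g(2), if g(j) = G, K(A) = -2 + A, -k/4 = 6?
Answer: 1917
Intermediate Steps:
k = -24 (k = -4*6 = -24)
I = 1
G = -27 (G = (-2 - 24) - 1*1 = -26 - 1 = -27)
g(j) = -27
(-49 - 22)*g(2) = (-49 - 22)*(-27) = -71*(-27) = 1917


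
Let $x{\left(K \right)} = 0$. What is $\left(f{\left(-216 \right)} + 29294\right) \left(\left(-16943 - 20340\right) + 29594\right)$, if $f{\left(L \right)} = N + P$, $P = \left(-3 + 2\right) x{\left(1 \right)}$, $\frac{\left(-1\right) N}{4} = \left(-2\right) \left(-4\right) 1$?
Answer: $-224995518$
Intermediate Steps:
$N = -32$ ($N = - 4 \left(-2\right) \left(-4\right) 1 = - 4 \cdot 8 \cdot 1 = \left(-4\right) 8 = -32$)
$P = 0$ ($P = \left(-3 + 2\right) 0 = \left(-1\right) 0 = 0$)
$f{\left(L \right)} = -32$ ($f{\left(L \right)} = -32 + 0 = -32$)
$\left(f{\left(-216 \right)} + 29294\right) \left(\left(-16943 - 20340\right) + 29594\right) = \left(-32 + 29294\right) \left(\left(-16943 - 20340\right) + 29594\right) = 29262 \left(-37283 + 29594\right) = 29262 \left(-7689\right) = -224995518$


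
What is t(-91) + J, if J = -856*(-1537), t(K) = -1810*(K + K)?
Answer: 1645092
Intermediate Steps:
t(K) = -3620*K
J = 1315672
t(-91) + J = -3620*(-91) + 1315672 = 329420 + 1315672 = 1645092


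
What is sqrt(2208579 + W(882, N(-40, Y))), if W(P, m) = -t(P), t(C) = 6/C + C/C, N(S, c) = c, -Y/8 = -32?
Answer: sqrt(973982895)/21 ≈ 1486.1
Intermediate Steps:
Y = 256 (Y = -8*(-32) = 256)
t(C) = 1 + 6/C (t(C) = 6/C + 1 = 1 + 6/C)
W(P, m) = -(6 + P)/P
sqrt(2208579 + W(882, N(-40, Y))) = sqrt(2208579 + (-6 - 1*882)/882) = sqrt(2208579 + (-6 - 882)/882) = sqrt(2208579 + (1/882)*(-888)) = sqrt(2208579 - 148/147) = sqrt(324660965/147) = sqrt(973982895)/21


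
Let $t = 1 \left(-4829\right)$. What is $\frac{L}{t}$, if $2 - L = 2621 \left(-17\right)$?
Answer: $- \frac{44559}{4829} \approx -9.2274$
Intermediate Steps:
$t = -4829$
$L = 44559$ ($L = 2 - 2621 \left(-17\right) = 2 - -44557 = 2 + 44557 = 44559$)
$\frac{L}{t} = \frac{44559}{-4829} = 44559 \left(- \frac{1}{4829}\right) = - \frac{44559}{4829}$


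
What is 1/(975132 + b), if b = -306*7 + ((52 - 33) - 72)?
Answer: 1/972937 ≈ 1.0278e-6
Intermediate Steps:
b = -2195 (b = -2142 + (19 - 72) = -2142 - 53 = -2195)
1/(975132 + b) = 1/(975132 - 2195) = 1/972937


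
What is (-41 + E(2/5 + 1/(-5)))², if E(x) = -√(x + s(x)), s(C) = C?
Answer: (205 + √10)²/25 ≈ 1733.3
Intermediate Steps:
E(x) = -√2*√x (E(x) = -√(x + x) = -√(2*x) = -√2*√x)
(-41 + E(2/5 + 1/(-5)))² = (-41 - √2*√(2/5 + 1/(-5)))² = (-41 - √2*√(2*(⅕) + 1*(-⅕)))² = (-41 - √2*√(⅖ - ⅕))² = (-41 - √2*√(⅕))² = (-41 - √2*√5/5)² = (-41 - √10/5)²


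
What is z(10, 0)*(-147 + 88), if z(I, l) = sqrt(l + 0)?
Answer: 0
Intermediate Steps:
z(I, l) = sqrt(l)
z(10, 0)*(-147 + 88) = sqrt(0)*(-147 + 88) = 0*(-59) = 0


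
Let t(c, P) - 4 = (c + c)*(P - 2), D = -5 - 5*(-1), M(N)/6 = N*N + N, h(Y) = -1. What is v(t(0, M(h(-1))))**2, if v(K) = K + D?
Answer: 16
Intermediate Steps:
M(N) = 6*N + 6*N**2 (M(N) = 6*(N*N + N) = 6*(N**2 + N) = 6*(N + N**2) = 6*N + 6*N**2)
D = 0 (D = -5 + 5 = 0)
t(c, P) = 4 + 2*c*(-2 + P) (t(c, P) = 4 + (c + c)*(P - 2) = 4 + (2*c)*(-2 + P) = 4 + 2*c*(-2 + P))
v(K) = K (v(K) = K + 0 = K)
v(t(0, M(h(-1))))**2 = (4 - 4*0 + 2*(6*(-1)*(1 - 1))*0)**2 = (4 + 0 + 2*(6*(-1)*0)*0)**2 = (4 + 0 + 2*0*0)**2 = (4 + 0 + 0)**2 = 4**2 = 16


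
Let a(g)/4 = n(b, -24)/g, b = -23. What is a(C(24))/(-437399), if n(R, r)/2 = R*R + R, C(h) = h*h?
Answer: -253/15746364 ≈ -1.6067e-5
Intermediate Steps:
C(h) = h**2
n(R, r) = 2*R + 2*R**2 (n(R, r) = 2*(R*R + R) = 2*(R**2 + R) = 2*(R + R**2) = 2*R + 2*R**2)
a(g) = 4048/g (a(g) = 4*((2*(-23)*(1 - 23))/g) = 4*((2*(-23)*(-22))/g) = 4*(1012/g) = 4048/g)
a(C(24))/(-437399) = (4048/(24**2))/(-437399) = (4048/576)*(-1/437399) = (4048*(1/576))*(-1/437399) = (253/36)*(-1/437399) = -253/15746364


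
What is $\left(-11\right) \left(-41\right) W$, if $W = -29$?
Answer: $-13079$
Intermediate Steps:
$\left(-11\right) \left(-41\right) W = \left(-11\right) \left(-41\right) \left(-29\right) = 451 \left(-29\right) = -13079$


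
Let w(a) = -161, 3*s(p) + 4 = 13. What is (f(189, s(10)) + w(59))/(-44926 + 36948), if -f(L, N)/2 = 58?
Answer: 277/7978 ≈ 0.034720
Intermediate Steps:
s(p) = 3 (s(p) = -4/3 + (⅓)*13 = -4/3 + 13/3 = 3)
f(L, N) = -116 (f(L, N) = -2*58 = -116)
(f(189, s(10)) + w(59))/(-44926 + 36948) = (-116 - 161)/(-44926 + 36948) = -277/(-7978) = -277*(-1/7978) = 277/7978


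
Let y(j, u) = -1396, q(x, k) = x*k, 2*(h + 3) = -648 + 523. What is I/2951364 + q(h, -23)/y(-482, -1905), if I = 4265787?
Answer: 251468131/686684024 ≈ 0.36621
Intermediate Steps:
h = -131/2 (h = -3 + (-648 + 523)/2 = -3 + (½)*(-125) = -3 - 125/2 = -131/2 ≈ -65.500)
q(x, k) = k*x
I/2951364 + q(h, -23)/y(-482, -1905) = 4265787/2951364 - 23*(-131/2)/(-1396) = 4265787*(1/2951364) + (3013/2)*(-1/1396) = 1421929/983788 - 3013/2792 = 251468131/686684024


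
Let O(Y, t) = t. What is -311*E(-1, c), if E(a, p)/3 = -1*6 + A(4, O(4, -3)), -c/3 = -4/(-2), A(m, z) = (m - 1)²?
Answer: -2799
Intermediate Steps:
A(m, z) = (-1 + m)²
c = -6 (c = -(-12)/(-2) = -(-12)*(-1)/2 = -3*2 = -6)
E(a, p) = 9 (E(a, p) = 3*(-1*6 + (-1 + 4)²) = 3*(-6 + 3²) = 3*(-6 + 9) = 3*3 = 9)
-311*E(-1, c) = -311*9 = -2799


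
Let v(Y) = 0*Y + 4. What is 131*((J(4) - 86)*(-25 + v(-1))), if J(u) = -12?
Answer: 269598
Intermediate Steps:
v(Y) = 4 (v(Y) = 0 + 4 = 4)
131*((J(4) - 86)*(-25 + v(-1))) = 131*((-12 - 86)*(-25 + 4)) = 131*(-98*(-21)) = 131*2058 = 269598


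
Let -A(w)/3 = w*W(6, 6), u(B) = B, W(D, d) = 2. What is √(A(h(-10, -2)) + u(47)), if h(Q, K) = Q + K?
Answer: √119 ≈ 10.909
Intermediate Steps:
h(Q, K) = K + Q
A(w) = -6*w (A(w) = -3*w*2 = -6*w)
√(A(h(-10, -2)) + u(47)) = √(-6*(-2 - 10) + 47) = √(-6*(-12) + 47) = √(72 + 47) = √119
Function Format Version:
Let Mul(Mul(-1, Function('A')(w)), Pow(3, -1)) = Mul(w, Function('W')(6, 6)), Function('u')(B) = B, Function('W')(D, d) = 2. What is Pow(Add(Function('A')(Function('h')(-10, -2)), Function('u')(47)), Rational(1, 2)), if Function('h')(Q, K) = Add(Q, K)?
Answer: Pow(119, Rational(1, 2)) ≈ 10.909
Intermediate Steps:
Function('h')(Q, K) = Add(K, Q)
Function('A')(w) = Mul(-6, w) (Function('A')(w) = Mul(-3, Mul(w, 2)) = Mul(-3, Mul(2, w)) = Mul(-6, w))
Pow(Add(Function('A')(Function('h')(-10, -2)), Function('u')(47)), Rational(1, 2)) = Pow(Add(Mul(-6, Add(-2, -10)), 47), Rational(1, 2)) = Pow(Add(Mul(-6, -12), 47), Rational(1, 2)) = Pow(Add(72, 47), Rational(1, 2)) = Pow(119, Rational(1, 2))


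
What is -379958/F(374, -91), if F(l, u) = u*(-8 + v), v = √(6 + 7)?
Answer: -3039664/4641 - 379958*√13/4641 ≈ -950.14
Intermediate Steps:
v = √13 ≈ 3.6056
F(l, u) = u*(-8 + √13)
-379958/F(374, -91) = -379958*(-1/(91*(-8 + √13))) = -379958/(728 - 91*√13)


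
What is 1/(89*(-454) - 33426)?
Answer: -1/73832 ≈ -1.3544e-5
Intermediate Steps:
1/(89*(-454) - 33426) = 1/(-40406 - 33426) = 1/(-73832) = -1/73832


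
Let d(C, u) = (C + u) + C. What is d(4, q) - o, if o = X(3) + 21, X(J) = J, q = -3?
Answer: -19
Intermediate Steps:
o = 24 (o = 3 + 21 = 24)
d(C, u) = u + 2*C
d(4, q) - o = (-3 + 2*4) - 1*24 = (-3 + 8) - 24 = 5 - 24 = -19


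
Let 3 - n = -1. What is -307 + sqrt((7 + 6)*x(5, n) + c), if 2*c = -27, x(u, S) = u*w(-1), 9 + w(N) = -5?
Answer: -307 + I*sqrt(3694)/2 ≈ -307.0 + 30.389*I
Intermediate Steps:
n = 4 (n = 3 - 1*(-1) = 3 + 1 = 4)
w(N) = -14 (w(N) = -9 - 5 = -14)
x(u, S) = -14*u (x(u, S) = u*(-14) = -14*u)
c = -27/2 (c = (1/2)*(-27) = -27/2 ≈ -13.500)
-307 + sqrt((7 + 6)*x(5, n) + c) = -307 + sqrt((7 + 6)*(-14*5) - 27/2) = -307 + sqrt(13*(-70) - 27/2) = -307 + sqrt(-910 - 27/2) = -307 + sqrt(-1847/2) = -307 + I*sqrt(3694)/2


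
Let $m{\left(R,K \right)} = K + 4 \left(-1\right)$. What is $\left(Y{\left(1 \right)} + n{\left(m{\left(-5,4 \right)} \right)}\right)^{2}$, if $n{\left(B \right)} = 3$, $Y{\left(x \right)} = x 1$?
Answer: $16$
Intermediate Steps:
$Y{\left(x \right)} = x$
$m{\left(R,K \right)} = -4 + K$ ($m{\left(R,K \right)} = K - 4 = -4 + K$)
$\left(Y{\left(1 \right)} + n{\left(m{\left(-5,4 \right)} \right)}\right)^{2} = \left(1 + 3\right)^{2} = 4^{2} = 16$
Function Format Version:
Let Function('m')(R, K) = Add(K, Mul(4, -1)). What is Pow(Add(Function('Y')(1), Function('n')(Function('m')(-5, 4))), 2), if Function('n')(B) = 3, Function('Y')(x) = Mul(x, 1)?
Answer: 16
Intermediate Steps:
Function('Y')(x) = x
Function('m')(R, K) = Add(-4, K) (Function('m')(R, K) = Add(K, -4) = Add(-4, K))
Pow(Add(Function('Y')(1), Function('n')(Function('m')(-5, 4))), 2) = Pow(Add(1, 3), 2) = Pow(4, 2) = 16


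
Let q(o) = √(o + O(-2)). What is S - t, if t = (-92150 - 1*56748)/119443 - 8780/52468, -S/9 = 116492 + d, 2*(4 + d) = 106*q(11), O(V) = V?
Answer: -1644790995389462/1566733831 ≈ -1.0498e+6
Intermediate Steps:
q(o) = √(-2 + o) (q(o) = √(o - 2) = √(-2 + o))
d = 155 (d = -4 + (106*√(-2 + 11))/2 = -4 + (106*√9)/2 = -4 + (106*3)/2 = -4 + (½)*318 = -4 + 159 = 155)
S = -1049823 (S = -9*(116492 + 155) = -9*116647 = -1049823)
t = -2215272451/1566733831 (t = (-92150 - 56748)*(1/119443) - 8780*1/52468 = -148898*1/119443 - 2195/13117 = -148898/119443 - 2195/13117 = -2215272451/1566733831 ≈ -1.4139)
S - t = -1049823 - 1*(-2215272451/1566733831) = -1049823 + 2215272451/1566733831 = -1644790995389462/1566733831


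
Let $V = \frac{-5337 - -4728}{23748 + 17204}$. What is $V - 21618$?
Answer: $- \frac{885300945}{40952} \approx -21618.0$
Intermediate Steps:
$V = - \frac{609}{40952}$ ($V = \frac{-5337 + 4728}{40952} = \left(-609\right) \frac{1}{40952} = - \frac{609}{40952} \approx -0.014871$)
$V - 21618 = - \frac{609}{40952} - 21618 = - \frac{885300945}{40952}$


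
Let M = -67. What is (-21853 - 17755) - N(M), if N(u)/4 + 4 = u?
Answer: -39324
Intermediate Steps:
N(u) = -16 + 4*u
(-21853 - 17755) - N(M) = (-21853 - 17755) - (-16 + 4*(-67)) = -39608 - (-16 - 268) = -39608 - 1*(-284) = -39608 + 284 = -39324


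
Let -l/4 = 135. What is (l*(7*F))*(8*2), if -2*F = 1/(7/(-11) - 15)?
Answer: -83160/43 ≈ -1934.0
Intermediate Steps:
l = -540 (l = -4*135 = -540)
F = 11/344 (F = -1/(2*(7/(-11) - 15)) = -1/(2*(7*(-1/11) - 15)) = -1/(2*(-7/11 - 15)) = -1/(2*(-172/11)) = -½*(-11/172) = 11/344 ≈ 0.031977)
(l*(7*F))*(8*2) = (-3780*11/344)*(8*2) = -540*77/344*16 = -10395/86*16 = -83160/43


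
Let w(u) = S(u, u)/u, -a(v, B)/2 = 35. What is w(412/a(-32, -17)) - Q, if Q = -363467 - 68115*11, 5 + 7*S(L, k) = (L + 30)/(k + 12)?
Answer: 24526839309/22042 ≈ 1.1127e+6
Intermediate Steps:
a(v, B) = -70 (a(v, B) = -2*35 = -70)
S(L, k) = -5/7 + (30 + L)/(7*(12 + k)) (S(L, k) = -5/7 + ((L + 30)/(k + 12))/7 = -5/7 + ((30 + L)/(12 + k))/7 = -5/7 + (30 + L)/(7*(12 + k)))
Q = -1112732 (Q = -363467 - 1*749265 = -363467 - 749265 = -1112732)
w(u) = (-30 - 4*u)/(7*u*(12 + u)) (w(u) = ((-30 + u - 5*u)/(7*(12 + u)))/u = ((-30 - 4*u)/(7*(12 + u)))/u = (-30 - 4*u)/(7*u*(12 + u)))
w(412/a(-32, -17)) - Q = 2*(-15 - 824/(-70))/(7*((412/(-70)))*(12 + 412/(-70))) - 1*(-1112732) = 2*(-15 - 824*(-1)/70)/(7*((412*(-1/70)))*(12 + 412*(-1/70))) + 1112732 = 2*(-15 - 2*(-206/35))/(7*(-206/35)*(12 - 206/35)) + 1112732 = (2/7)*(-35/206)*(-15 + 412/35)/(214/35) + 1112732 = (2/7)*(-35/206)*(35/214)*(-113/35) + 1112732 = 565/22042 + 1112732 = 24526839309/22042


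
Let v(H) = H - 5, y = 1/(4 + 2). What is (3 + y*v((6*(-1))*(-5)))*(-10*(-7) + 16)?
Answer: 1849/3 ≈ 616.33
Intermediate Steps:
y = ⅙ (y = 1/6 = ⅙ ≈ 0.16667)
v(H) = -5 + H
(3 + y*v((6*(-1))*(-5)))*(-10*(-7) + 16) = (3 + (-5 + (6*(-1))*(-5))/6)*(-10*(-7) + 16) = (3 + (-5 - 6*(-5))/6)*(70 + 16) = (3 + (-5 + 30)/6)*86 = (3 + (⅙)*25)*86 = (3 + 25/6)*86 = (43/6)*86 = 1849/3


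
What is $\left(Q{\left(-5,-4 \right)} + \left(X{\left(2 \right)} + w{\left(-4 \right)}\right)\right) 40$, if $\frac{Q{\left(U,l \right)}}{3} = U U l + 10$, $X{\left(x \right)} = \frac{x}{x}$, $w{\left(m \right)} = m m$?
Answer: $-10120$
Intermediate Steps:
$w{\left(m \right)} = m^{2}$
$X{\left(x \right)} = 1$
$Q{\left(U,l \right)} = 30 + 3 l U^{2}$ ($Q{\left(U,l \right)} = 3 \left(U U l + 10\right) = 3 \left(U^{2} l + 10\right) = 3 \left(l U^{2} + 10\right) = 3 \left(10 + l U^{2}\right) = 30 + 3 l U^{2}$)
$\left(Q{\left(-5,-4 \right)} + \left(X{\left(2 \right)} + w{\left(-4 \right)}\right)\right) 40 = \left(\left(30 + 3 \left(-4\right) \left(-5\right)^{2}\right) + \left(1 + \left(-4\right)^{2}\right)\right) 40 = \left(\left(30 + 3 \left(-4\right) 25\right) + \left(1 + 16\right)\right) 40 = \left(\left(30 - 300\right) + 17\right) 40 = \left(-270 + 17\right) 40 = \left(-253\right) 40 = -10120$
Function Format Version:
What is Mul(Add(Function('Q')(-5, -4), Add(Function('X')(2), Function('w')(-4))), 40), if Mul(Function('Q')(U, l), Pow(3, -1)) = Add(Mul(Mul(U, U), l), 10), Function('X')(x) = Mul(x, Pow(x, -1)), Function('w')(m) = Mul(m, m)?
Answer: -10120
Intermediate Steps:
Function('w')(m) = Pow(m, 2)
Function('X')(x) = 1
Function('Q')(U, l) = Add(30, Mul(3, l, Pow(U, 2))) (Function('Q')(U, l) = Mul(3, Add(Mul(Mul(U, U), l), 10)) = Mul(3, Add(Mul(Pow(U, 2), l), 10)) = Mul(3, Add(Mul(l, Pow(U, 2)), 10)) = Mul(3, Add(10, Mul(l, Pow(U, 2)))) = Add(30, Mul(3, l, Pow(U, 2))))
Mul(Add(Function('Q')(-5, -4), Add(Function('X')(2), Function('w')(-4))), 40) = Mul(Add(Add(30, Mul(3, -4, Pow(-5, 2))), Add(1, Pow(-4, 2))), 40) = Mul(Add(Add(30, Mul(3, -4, 25)), Add(1, 16)), 40) = Mul(Add(Add(30, -300), 17), 40) = Mul(Add(-270, 17), 40) = Mul(-253, 40) = -10120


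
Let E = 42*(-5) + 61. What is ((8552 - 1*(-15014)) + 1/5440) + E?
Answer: 127388481/5440 ≈ 23417.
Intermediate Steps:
E = -149 (E = -210 + 61 = -149)
((8552 - 1*(-15014)) + 1/5440) + E = ((8552 - 1*(-15014)) + 1/5440) - 149 = ((8552 + 15014) + 1/5440) - 149 = (23566 + 1/5440) - 149 = 128199041/5440 - 149 = 127388481/5440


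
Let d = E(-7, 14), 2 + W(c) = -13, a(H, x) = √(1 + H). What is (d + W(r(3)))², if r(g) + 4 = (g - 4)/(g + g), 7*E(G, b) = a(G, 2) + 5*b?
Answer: (35 - I*√6)²/49 ≈ 24.878 - 3.4993*I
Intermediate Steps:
E(G, b) = √(1 + G)/7 + 5*b/7 (E(G, b) = (√(1 + G) + 5*b)/7 = √(1 + G)/7 + 5*b/7)
r(g) = -4 + (-4 + g)/(2*g) (r(g) = -4 + (g - 4)/(g + g) = -4 + (-4 + g)/((2*g)) = -4 + (-4 + g)*(1/(2*g)) = -4 + (-4 + g)/(2*g))
W(c) = -15 (W(c) = -2 - 13 = -15)
d = 10 + I*√6/7 (d = √(1 - 7)/7 + (5/7)*14 = √(-6)/7 + 10 = (I*√6)/7 + 10 = I*√6/7 + 10 = 10 + I*√6/7 ≈ 10.0 + 0.34993*I)
(d + W(r(3)))² = ((10 + I*√6/7) - 15)² = (-5 + I*√6/7)²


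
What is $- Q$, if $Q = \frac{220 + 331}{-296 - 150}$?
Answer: $\frac{551}{446} \approx 1.2354$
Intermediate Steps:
$Q = - \frac{551}{446}$ ($Q = \frac{551}{-446} = 551 \left(- \frac{1}{446}\right) = - \frac{551}{446} \approx -1.2354$)
$- Q = \left(-1\right) \left(- \frac{551}{446}\right) = \frac{551}{446}$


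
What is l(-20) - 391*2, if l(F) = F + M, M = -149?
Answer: -951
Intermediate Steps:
l(F) = -149 + F (l(F) = F - 149 = -149 + F)
l(-20) - 391*2 = (-149 - 20) - 391*2 = -169 - 782 = -951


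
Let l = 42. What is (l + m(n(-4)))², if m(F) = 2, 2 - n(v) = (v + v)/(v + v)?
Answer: 1936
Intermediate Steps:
n(v) = 1 (n(v) = 2 - (v + v)/(v + v) = 2 - 2*v/(2*v) = 2 - 2*v*1/(2*v) = 2 - 1*1 = 2 - 1 = 1)
(l + m(n(-4)))² = (42 + 2)² = 44² = 1936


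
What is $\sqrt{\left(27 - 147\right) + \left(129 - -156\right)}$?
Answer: $\sqrt{165} \approx 12.845$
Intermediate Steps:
$\sqrt{\left(27 - 147\right) + \left(129 - -156\right)} = \sqrt{-120 + \left(129 + 156\right)} = \sqrt{-120 + 285} = \sqrt{165}$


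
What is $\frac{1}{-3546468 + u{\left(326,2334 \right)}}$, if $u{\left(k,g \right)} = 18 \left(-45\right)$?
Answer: $- \frac{1}{3547278} \approx -2.8191 \cdot 10^{-7}$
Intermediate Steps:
$u{\left(k,g \right)} = -810$
$\frac{1}{-3546468 + u{\left(326,2334 \right)}} = \frac{1}{-3546468 - 810} = \frac{1}{-3547278} = - \frac{1}{3547278}$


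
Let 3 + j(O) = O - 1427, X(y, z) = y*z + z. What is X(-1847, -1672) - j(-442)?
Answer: 3088384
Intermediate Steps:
X(y, z) = z + y*z
j(O) = -1430 + O (j(O) = -3 + (O - 1427) = -3 + (-1427 + O) = -1430 + O)
X(-1847, -1672) - j(-442) = -1672*(1 - 1847) - (-1430 - 442) = -1672*(-1846) - 1*(-1872) = 3086512 + 1872 = 3088384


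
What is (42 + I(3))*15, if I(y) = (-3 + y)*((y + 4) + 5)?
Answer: 630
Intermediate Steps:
I(y) = (-3 + y)*(9 + y) (I(y) = (-3 + y)*((4 + y) + 5) = (-3 + y)*(9 + y))
(42 + I(3))*15 = (42 + (-27 + 3**2 + 6*3))*15 = (42 + (-27 + 9 + 18))*15 = (42 + 0)*15 = 42*15 = 630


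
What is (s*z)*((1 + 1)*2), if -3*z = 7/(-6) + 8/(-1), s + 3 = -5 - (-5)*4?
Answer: 440/3 ≈ 146.67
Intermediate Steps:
s = 12 (s = -3 + (-5 - (-5)*4) = -3 + (-5 - 5*(-4)) = -3 + (-5 + 20) = -3 + 15 = 12)
z = 55/18 (z = -(7/(-6) + 8/(-1))/3 = -(7*(-1/6) + 8*(-1))/3 = -(-7/6 - 8)/3 = -1/3*(-55/6) = 55/18 ≈ 3.0556)
(s*z)*((1 + 1)*2) = (12*(55/18))*((1 + 1)*2) = 110*(2*2)/3 = (110/3)*4 = 440/3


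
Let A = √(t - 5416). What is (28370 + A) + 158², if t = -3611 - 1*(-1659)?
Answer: 53334 + 2*I*√1842 ≈ 53334.0 + 85.837*I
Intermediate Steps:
t = -1952 (t = -3611 + 1659 = -1952)
A = 2*I*√1842 (A = √(-1952 - 5416) = √(-7368) = 2*I*√1842 ≈ 85.837*I)
(28370 + A) + 158² = (28370 + 2*I*√1842) + 158² = (28370 + 2*I*√1842) + 24964 = 53334 + 2*I*√1842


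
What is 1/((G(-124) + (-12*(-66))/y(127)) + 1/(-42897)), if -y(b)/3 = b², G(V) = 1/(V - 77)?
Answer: -46356342771/990471350 ≈ -46.802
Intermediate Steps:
G(V) = 1/(-77 + V)
y(b) = -3*b²
1/((G(-124) + (-12*(-66))/y(127)) + 1/(-42897)) = 1/((1/(-77 - 124) + (-12*(-66))/((-3*127²))) + 1/(-42897)) = 1/((1/(-201) + 792/((-3*16129))) - 1/42897) = 1/((-1/201 + 792/(-48387)) - 1/42897) = 1/((-1/201 + 792*(-1/48387)) - 1/42897) = 1/((-1/201 - 264/16129) - 1/42897) = 1/(-69193/3241929 - 1/42897) = 1/(-990471350/46356342771) = -46356342771/990471350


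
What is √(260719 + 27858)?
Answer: √288577 ≈ 537.19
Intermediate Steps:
√(260719 + 27858) = √288577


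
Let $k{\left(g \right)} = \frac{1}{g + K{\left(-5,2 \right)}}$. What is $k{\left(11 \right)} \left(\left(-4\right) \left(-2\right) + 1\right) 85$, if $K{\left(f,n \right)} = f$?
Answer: $\frac{255}{2} \approx 127.5$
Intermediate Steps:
$k{\left(g \right)} = \frac{1}{-5 + g}$ ($k{\left(g \right)} = \frac{1}{g - 5} = \frac{1}{-5 + g}$)
$k{\left(11 \right)} \left(\left(-4\right) \left(-2\right) + 1\right) 85 = \frac{\left(-4\right) \left(-2\right) + 1}{-5 + 11} \cdot 85 = \frac{8 + 1}{6} \cdot 85 = \frac{1}{6} \cdot 9 \cdot 85 = \frac{3}{2} \cdot 85 = \frac{255}{2}$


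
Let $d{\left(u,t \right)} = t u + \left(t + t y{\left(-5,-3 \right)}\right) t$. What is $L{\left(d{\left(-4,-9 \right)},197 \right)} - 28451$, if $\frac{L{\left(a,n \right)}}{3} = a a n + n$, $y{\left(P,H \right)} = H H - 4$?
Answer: $161010184$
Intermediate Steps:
$y{\left(P,H \right)} = -4 + H^{2}$ ($y{\left(P,H \right)} = H^{2} - 4 = -4 + H^{2}$)
$d{\left(u,t \right)} = 6 t^{2} + t u$ ($d{\left(u,t \right)} = t u + \left(t + t \left(-4 + \left(-3\right)^{2}\right)\right) t = t u + \left(t + t \left(-4 + 9\right)\right) t = t u + \left(t + t 5\right) t = t u + \left(t + 5 t\right) t = t u + 6 t t = t u + 6 t^{2} = 6 t^{2} + t u$)
$L{\left(a,n \right)} = 3 n + 3 n a^{2}$ ($L{\left(a,n \right)} = 3 \left(a a n + n\right) = 3 \left(a^{2} n + n\right) = 3 \left(n a^{2} + n\right) = 3 \left(n + n a^{2}\right) = 3 n + 3 n a^{2}$)
$L{\left(d{\left(-4,-9 \right)},197 \right)} - 28451 = 3 \cdot 197 \left(1 + \left(- 9 \left(-4 + 6 \left(-9\right)\right)\right)^{2}\right) - 28451 = 3 \cdot 197 \left(1 + \left(- 9 \left(-4 - 54\right)\right)^{2}\right) - 28451 = 3 \cdot 197 \left(1 + \left(\left(-9\right) \left(-58\right)\right)^{2}\right) - 28451 = 3 \cdot 197 \left(1 + 522^{2}\right) - 28451 = 3 \cdot 197 \left(1 + 272484\right) - 28451 = 3 \cdot 197 \cdot 272485 - 28451 = 161038635 - 28451 = 161010184$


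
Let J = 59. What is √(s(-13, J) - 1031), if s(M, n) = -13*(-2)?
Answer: I*√1005 ≈ 31.702*I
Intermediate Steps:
s(M, n) = 26
√(s(-13, J) - 1031) = √(26 - 1031) = √(-1005) = I*√1005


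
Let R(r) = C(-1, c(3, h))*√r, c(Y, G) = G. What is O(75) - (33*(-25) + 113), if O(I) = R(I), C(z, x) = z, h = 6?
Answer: 712 - 5*√3 ≈ 703.34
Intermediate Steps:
R(r) = -√r
O(I) = -√I
O(75) - (33*(-25) + 113) = -√75 - (33*(-25) + 113) = -5*√3 - (-825 + 113) = -5*√3 - 1*(-712) = -5*√3 + 712 = 712 - 5*√3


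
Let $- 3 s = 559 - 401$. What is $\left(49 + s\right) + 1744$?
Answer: $\frac{5221}{3} \approx 1740.3$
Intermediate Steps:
$s = - \frac{158}{3}$ ($s = - \frac{559 - 401}{3} = \left(- \frac{1}{3}\right) 158 = - \frac{158}{3} \approx -52.667$)
$\left(49 + s\right) + 1744 = \left(49 - \frac{158}{3}\right) + 1744 = - \frac{11}{3} + 1744 = \frac{5221}{3}$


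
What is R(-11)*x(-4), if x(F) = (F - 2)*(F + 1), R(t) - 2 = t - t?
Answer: 36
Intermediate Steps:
R(t) = 2 (R(t) = 2 + (t - t) = 2 + 0 = 2)
x(F) = (1 + F)*(-2 + F) (x(F) = (-2 + F)*(1 + F) = (1 + F)*(-2 + F))
R(-11)*x(-4) = 2*(-2 + (-4)**2 - 1*(-4)) = 2*(-2 + 16 + 4) = 2*18 = 36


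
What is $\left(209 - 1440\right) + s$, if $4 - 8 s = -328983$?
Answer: $\frac{319139}{8} \approx 39892.0$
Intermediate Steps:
$s = \frac{328987}{8}$ ($s = \frac{1}{2} - - \frac{328983}{8} = \frac{1}{2} + \frac{328983}{8} = \frac{328987}{8} \approx 41123.0$)
$\left(209 - 1440\right) + s = \left(209 - 1440\right) + \frac{328987}{8} = -1231 + \frac{328987}{8} = \frac{319139}{8}$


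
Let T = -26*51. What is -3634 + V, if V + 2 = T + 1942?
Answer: -3020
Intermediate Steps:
T = -1326
V = 614 (V = -2 + (-1326 + 1942) = -2 + 616 = 614)
-3634 + V = -3634 + 614 = -3020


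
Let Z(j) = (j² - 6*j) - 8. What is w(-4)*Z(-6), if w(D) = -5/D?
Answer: 80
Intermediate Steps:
Z(j) = -8 + j² - 6*j
w(-4)*Z(-6) = (-5/(-4))*(-8 + (-6)² - 6*(-6)) = (-5*(-¼))*(-8 + 36 + 36) = (5/4)*64 = 80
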